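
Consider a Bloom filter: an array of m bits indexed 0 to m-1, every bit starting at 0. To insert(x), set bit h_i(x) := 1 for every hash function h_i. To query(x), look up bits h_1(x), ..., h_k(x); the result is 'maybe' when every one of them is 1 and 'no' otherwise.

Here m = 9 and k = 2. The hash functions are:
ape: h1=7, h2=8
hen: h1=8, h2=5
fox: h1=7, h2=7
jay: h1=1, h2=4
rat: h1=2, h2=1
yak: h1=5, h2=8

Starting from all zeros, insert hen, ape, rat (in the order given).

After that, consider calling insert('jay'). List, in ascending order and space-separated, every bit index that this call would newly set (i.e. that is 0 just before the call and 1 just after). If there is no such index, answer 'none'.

Answer: 4

Derivation:
Start: bits=000000000
After insert 'hen': sets bits 5 8 -> bits=000001001
After insert 'ape': sets bits 7 8 -> bits=000001011
After insert 'rat': sets bits 1 2 -> bits=011001011
insert 'jay' would touch bits 1 4; currently bit1=1, bit4=0
Bits that are 0 among those (would change 0->1): 4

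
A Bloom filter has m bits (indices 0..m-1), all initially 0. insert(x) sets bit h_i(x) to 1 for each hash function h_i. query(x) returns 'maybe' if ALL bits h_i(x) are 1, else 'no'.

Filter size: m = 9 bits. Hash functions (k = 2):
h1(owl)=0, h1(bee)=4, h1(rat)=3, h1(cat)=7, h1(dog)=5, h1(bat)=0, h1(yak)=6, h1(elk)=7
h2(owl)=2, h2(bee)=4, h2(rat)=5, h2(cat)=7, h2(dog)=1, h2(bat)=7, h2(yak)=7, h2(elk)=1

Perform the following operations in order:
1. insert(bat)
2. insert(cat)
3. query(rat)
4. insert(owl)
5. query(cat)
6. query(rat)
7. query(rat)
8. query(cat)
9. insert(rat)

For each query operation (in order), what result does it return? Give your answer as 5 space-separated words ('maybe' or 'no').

Start: bits=000000000
Op 1: insert bat -> sets bits 0 7 -> bits=100000010
Op 2: insert cat -> sets bits 7 -> bits=100000010
Op 3: query rat -> checks bit3=0, bit5=0 (has a 0) -> no
Op 4: insert owl -> sets bits 0 2 -> bits=101000010
Op 5: query cat -> checks bit7=1 (all 1) -> maybe
Op 6: query rat -> checks bit3=0, bit5=0 (has a 0) -> no
Op 7: query rat -> checks bit3=0, bit5=0 (has a 0) -> no
Op 8: query cat -> checks bit7=1 (all 1) -> maybe
Op 9: insert rat -> sets bits 3 5 -> bits=101101010
Query results in order: no maybe no no maybe

Answer: no maybe no no maybe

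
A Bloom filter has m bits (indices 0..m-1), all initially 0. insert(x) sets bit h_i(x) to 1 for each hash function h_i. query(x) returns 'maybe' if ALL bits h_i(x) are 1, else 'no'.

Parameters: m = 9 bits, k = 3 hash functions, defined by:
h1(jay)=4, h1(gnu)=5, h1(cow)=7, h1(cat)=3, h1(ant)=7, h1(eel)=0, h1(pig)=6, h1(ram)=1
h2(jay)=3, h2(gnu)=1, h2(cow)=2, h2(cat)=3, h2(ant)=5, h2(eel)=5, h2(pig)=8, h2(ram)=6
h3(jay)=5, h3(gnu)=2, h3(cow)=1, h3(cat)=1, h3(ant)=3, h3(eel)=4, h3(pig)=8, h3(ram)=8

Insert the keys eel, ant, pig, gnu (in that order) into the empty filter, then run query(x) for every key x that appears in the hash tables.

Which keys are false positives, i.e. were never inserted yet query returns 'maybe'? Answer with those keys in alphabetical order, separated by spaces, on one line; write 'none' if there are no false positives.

Answer: cat cow jay ram

Derivation:
Start: bits=000000000
After insert 'eel': sets bits 0 4 5 -> bits=100011000
After insert 'ant': sets bits 3 5 7 -> bits=100111010
After insert 'pig': sets bits 6 8 -> bits=100111111
After insert 'gnu': sets bits 1 2 5 -> bits=111111111
Not inserted: cat cow jay ram — query each against bits=111111111:
query cat: checks bit1=1, bit3=1 (all 1) -> maybe => FALSE POSITIVE
query cow: checks bit1=1, bit2=1, bit7=1 (all 1) -> maybe => FALSE POSITIVE
query jay: checks bit3=1, bit4=1, bit5=1 (all 1) -> maybe => FALSE POSITIVE
query ram: checks bit1=1, bit6=1, bit8=1 (all 1) -> maybe => FALSE POSITIVE
False positives (alphabetical): cat cow jay ram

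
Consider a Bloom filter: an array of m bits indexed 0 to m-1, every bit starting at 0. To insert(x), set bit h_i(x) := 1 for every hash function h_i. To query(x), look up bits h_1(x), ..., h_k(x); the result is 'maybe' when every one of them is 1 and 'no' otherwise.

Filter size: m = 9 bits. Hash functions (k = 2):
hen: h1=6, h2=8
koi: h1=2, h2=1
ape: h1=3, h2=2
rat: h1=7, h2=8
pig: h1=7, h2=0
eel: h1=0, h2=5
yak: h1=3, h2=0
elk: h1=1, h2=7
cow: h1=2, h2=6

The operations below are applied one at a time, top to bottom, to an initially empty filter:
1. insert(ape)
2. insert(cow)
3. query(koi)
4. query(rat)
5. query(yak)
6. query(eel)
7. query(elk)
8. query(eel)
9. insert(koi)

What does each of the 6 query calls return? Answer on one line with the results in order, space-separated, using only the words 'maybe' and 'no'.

Answer: no no no no no no

Derivation:
Start: bits=000000000
Op 1: insert ape -> sets bits 2 3 -> bits=001100000
Op 2: insert cow -> sets bits 2 6 -> bits=001100100
Op 3: query koi -> checks bit1=0, bit2=1 (has a 0) -> no
Op 4: query rat -> checks bit7=0, bit8=0 (has a 0) -> no
Op 5: query yak -> checks bit0=0, bit3=1 (has a 0) -> no
Op 6: query eel -> checks bit0=0, bit5=0 (has a 0) -> no
Op 7: query elk -> checks bit1=0, bit7=0 (has a 0) -> no
Op 8: query eel -> checks bit0=0, bit5=0 (has a 0) -> no
Op 9: insert koi -> sets bits 1 2 -> bits=011100100
Query results in order: no no no no no no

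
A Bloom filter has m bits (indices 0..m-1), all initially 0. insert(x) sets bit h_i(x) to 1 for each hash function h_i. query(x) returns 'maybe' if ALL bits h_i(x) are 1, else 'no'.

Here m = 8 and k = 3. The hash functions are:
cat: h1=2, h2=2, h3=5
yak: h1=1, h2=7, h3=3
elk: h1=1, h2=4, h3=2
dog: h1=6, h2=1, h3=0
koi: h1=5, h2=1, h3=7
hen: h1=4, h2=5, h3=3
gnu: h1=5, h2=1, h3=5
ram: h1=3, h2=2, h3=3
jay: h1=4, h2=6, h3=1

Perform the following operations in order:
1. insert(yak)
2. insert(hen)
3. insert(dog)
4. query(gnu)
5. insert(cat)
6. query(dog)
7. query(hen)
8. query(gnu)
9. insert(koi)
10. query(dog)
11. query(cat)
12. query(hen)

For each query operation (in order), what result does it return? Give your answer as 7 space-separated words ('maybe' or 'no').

Start: bits=00000000
Op 1: insert yak -> sets bits 1 3 7 -> bits=01010001
Op 2: insert hen -> sets bits 3 4 5 -> bits=01011101
Op 3: insert dog -> sets bits 0 1 6 -> bits=11011111
Op 4: query gnu -> checks bit1=1, bit5=1 (all 1) -> maybe
Op 5: insert cat -> sets bits 2 5 -> bits=11111111
Op 6: query dog -> checks bit0=1, bit1=1, bit6=1 (all 1) -> maybe
Op 7: query hen -> checks bit3=1, bit4=1, bit5=1 (all 1) -> maybe
Op 8: query gnu -> checks bit1=1, bit5=1 (all 1) -> maybe
Op 9: insert koi -> sets bits 1 5 7 -> bits=11111111
Op 10: query dog -> checks bit0=1, bit1=1, bit6=1 (all 1) -> maybe
Op 11: query cat -> checks bit2=1, bit5=1 (all 1) -> maybe
Op 12: query hen -> checks bit3=1, bit4=1, bit5=1 (all 1) -> maybe
Query results in order: maybe maybe maybe maybe maybe maybe maybe

Answer: maybe maybe maybe maybe maybe maybe maybe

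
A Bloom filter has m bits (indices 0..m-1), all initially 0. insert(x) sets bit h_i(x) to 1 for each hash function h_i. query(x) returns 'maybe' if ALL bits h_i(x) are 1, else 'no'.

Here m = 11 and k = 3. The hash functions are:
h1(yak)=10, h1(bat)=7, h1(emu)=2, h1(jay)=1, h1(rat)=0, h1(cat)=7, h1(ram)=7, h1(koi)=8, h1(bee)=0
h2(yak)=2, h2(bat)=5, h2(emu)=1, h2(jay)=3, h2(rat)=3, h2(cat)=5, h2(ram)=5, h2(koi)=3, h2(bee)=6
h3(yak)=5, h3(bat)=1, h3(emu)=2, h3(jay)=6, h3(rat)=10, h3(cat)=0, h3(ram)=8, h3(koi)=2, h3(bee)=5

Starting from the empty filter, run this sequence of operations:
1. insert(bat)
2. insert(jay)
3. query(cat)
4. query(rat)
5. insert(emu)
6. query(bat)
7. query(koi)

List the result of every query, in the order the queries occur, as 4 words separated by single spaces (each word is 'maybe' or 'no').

Answer: no no maybe no

Derivation:
Start: bits=00000000000
Op 1: insert bat -> sets bits 1 5 7 -> bits=01000101000
Op 2: insert jay -> sets bits 1 3 6 -> bits=01010111000
Op 3: query cat -> checks bit0=0, bit5=1, bit7=1 (has a 0) -> no
Op 4: query rat -> checks bit0=0, bit3=1, bit10=0 (has a 0) -> no
Op 5: insert emu -> sets bits 1 2 -> bits=01110111000
Op 6: query bat -> checks bit1=1, bit5=1, bit7=1 (all 1) -> maybe
Op 7: query koi -> checks bit2=1, bit3=1, bit8=0 (has a 0) -> no
Query results in order: no no maybe no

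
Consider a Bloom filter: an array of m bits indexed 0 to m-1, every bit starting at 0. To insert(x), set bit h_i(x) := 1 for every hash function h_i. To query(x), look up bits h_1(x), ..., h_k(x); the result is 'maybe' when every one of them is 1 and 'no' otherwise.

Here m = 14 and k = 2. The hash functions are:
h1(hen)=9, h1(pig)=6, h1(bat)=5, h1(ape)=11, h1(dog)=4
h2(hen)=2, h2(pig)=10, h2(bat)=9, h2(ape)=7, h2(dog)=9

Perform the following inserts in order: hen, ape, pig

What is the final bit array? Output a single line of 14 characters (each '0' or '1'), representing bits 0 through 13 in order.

Answer: 00100011011100

Derivation:
Start: bits=00000000000000
After insert 'hen': sets bits 2 9 -> bits=00100000010000
After insert 'ape': sets bits 7 11 -> bits=00100001010100
After insert 'pig': sets bits 6 10 -> bits=00100011011100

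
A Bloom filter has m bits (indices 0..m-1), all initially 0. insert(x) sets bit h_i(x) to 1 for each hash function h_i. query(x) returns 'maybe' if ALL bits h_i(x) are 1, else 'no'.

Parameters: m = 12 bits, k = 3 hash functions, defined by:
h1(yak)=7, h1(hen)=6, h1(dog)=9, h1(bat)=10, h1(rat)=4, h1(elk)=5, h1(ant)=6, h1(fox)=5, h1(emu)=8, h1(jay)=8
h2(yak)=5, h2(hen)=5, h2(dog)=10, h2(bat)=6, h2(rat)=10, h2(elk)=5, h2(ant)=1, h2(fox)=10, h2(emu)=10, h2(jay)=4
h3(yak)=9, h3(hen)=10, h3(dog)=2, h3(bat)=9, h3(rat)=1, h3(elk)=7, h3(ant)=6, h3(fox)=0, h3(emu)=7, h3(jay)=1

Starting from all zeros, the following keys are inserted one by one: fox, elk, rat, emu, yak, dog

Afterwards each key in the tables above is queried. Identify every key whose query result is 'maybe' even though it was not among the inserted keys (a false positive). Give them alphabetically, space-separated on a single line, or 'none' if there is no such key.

Answer: jay

Derivation:
Start: bits=000000000000
After insert 'fox': sets bits 0 5 10 -> bits=100001000010
After insert 'elk': sets bits 5 7 -> bits=100001010010
After insert 'rat': sets bits 1 4 10 -> bits=110011010010
After insert 'emu': sets bits 7 8 10 -> bits=110011011010
After insert 'yak': sets bits 5 7 9 -> bits=110011011110
After insert 'dog': sets bits 2 9 10 -> bits=111011011110
Not inserted: ant bat hen jay — query each against bits=111011011110:
query ant: checks bit1=1, bit6=0 (has a 0) -> no => not a false positive
query bat: checks bit6=0, bit9=1, bit10=1 (has a 0) -> no => not a false positive
query hen: checks bit5=1, bit6=0, bit10=1 (has a 0) -> no => not a false positive
query jay: checks bit1=1, bit4=1, bit8=1 (all 1) -> maybe => FALSE POSITIVE
False positives (alphabetical): jay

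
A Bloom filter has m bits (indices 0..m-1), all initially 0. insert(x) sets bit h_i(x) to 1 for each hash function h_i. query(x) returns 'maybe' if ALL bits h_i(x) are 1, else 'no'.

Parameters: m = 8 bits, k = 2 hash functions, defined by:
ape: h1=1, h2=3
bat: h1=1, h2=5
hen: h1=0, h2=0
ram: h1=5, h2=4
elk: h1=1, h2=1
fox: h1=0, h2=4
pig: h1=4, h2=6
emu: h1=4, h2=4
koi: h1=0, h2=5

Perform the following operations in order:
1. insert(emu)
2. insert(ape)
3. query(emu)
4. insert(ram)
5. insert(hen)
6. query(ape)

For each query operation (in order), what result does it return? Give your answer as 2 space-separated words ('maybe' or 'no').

Answer: maybe maybe

Derivation:
Start: bits=00000000
Op 1: insert emu -> sets bits 4 -> bits=00001000
Op 2: insert ape -> sets bits 1 3 -> bits=01011000
Op 3: query emu -> checks bit4=1 (all 1) -> maybe
Op 4: insert ram -> sets bits 4 5 -> bits=01011100
Op 5: insert hen -> sets bits 0 -> bits=11011100
Op 6: query ape -> checks bit1=1, bit3=1 (all 1) -> maybe
Query results in order: maybe maybe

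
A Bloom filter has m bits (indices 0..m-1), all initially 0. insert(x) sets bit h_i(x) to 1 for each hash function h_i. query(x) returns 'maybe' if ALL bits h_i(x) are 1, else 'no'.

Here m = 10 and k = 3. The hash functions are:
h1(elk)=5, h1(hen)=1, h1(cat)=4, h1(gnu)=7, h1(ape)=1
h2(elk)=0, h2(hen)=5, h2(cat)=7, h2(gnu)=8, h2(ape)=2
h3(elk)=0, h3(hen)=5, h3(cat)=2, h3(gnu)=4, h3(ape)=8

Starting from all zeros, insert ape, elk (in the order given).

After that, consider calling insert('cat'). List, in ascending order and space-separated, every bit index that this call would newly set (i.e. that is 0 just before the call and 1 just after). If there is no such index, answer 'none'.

Start: bits=0000000000
After insert 'ape': sets bits 1 2 8 -> bits=0110000010
After insert 'elk': sets bits 0 5 -> bits=1110010010
insert 'cat' would touch bits 2 4 7; currently bit2=1, bit4=0, bit7=0
Bits that are 0 among those (would change 0->1): 4 7

Answer: 4 7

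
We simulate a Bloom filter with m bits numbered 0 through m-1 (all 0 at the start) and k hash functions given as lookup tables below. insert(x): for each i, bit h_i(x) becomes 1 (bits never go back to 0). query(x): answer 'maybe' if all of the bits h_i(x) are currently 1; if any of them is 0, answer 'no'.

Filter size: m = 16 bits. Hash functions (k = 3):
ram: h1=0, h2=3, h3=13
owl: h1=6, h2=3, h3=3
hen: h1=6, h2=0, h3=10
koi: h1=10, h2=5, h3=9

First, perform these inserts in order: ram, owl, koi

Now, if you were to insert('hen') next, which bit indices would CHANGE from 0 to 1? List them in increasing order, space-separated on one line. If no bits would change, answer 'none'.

Answer: none

Derivation:
Start: bits=0000000000000000
After insert 'ram': sets bits 0 3 13 -> bits=1001000000000100
After insert 'owl': sets bits 3 6 -> bits=1001001000000100
After insert 'koi': sets bits 5 9 10 -> bits=1001011001100100
insert 'hen' would touch bits 0 6 10; currently bit0=1, bit6=1, bit10=1
Bits that are 0 among those (would change 0->1): none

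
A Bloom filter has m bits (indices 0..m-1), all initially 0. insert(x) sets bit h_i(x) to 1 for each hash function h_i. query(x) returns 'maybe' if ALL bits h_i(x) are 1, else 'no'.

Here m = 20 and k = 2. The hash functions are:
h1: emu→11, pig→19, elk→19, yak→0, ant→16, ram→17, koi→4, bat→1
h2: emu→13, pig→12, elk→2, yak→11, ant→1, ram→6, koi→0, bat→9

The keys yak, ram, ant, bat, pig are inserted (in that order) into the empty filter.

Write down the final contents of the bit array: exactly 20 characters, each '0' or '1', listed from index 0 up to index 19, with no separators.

Answer: 11000010010110001101

Derivation:
Start: bits=00000000000000000000
After insert 'yak': sets bits 0 11 -> bits=10000000000100000000
After insert 'ram': sets bits 6 17 -> bits=10000010000100000100
After insert 'ant': sets bits 1 16 -> bits=11000010000100001100
After insert 'bat': sets bits 1 9 -> bits=11000010010100001100
After insert 'pig': sets bits 12 19 -> bits=11000010010110001101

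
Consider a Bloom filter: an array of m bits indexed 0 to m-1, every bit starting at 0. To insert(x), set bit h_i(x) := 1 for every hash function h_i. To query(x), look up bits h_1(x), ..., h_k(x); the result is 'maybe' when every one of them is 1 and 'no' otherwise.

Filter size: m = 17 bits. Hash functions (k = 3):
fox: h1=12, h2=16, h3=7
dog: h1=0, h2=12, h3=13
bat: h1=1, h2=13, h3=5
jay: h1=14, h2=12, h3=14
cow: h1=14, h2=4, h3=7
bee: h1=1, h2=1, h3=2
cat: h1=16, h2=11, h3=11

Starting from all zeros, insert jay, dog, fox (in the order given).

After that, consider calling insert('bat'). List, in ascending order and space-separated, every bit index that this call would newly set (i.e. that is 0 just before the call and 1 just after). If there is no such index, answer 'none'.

Answer: 1 5

Derivation:
Start: bits=00000000000000000
After insert 'jay': sets bits 12 14 -> bits=00000000000010100
After insert 'dog': sets bits 0 12 13 -> bits=10000000000011100
After insert 'fox': sets bits 7 12 16 -> bits=10000001000011101
insert 'bat' would touch bits 1 5 13; currently bit1=0, bit5=0, bit13=1
Bits that are 0 among those (would change 0->1): 1 5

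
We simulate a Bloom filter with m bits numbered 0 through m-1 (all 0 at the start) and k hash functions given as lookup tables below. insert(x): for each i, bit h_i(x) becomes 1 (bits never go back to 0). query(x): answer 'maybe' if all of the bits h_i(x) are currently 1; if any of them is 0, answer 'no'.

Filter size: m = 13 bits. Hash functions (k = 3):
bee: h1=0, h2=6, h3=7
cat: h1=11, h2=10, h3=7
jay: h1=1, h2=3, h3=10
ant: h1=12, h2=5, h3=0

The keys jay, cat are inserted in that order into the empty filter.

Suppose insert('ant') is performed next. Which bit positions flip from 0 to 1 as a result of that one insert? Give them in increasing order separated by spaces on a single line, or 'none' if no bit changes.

Start: bits=0000000000000
After insert 'jay': sets bits 1 3 10 -> bits=0101000000100
After insert 'cat': sets bits 7 10 11 -> bits=0101000100110
insert 'ant' would touch bits 0 5 12; currently bit0=0, bit5=0, bit12=0
Bits that are 0 among those (would change 0->1): 0 5 12

Answer: 0 5 12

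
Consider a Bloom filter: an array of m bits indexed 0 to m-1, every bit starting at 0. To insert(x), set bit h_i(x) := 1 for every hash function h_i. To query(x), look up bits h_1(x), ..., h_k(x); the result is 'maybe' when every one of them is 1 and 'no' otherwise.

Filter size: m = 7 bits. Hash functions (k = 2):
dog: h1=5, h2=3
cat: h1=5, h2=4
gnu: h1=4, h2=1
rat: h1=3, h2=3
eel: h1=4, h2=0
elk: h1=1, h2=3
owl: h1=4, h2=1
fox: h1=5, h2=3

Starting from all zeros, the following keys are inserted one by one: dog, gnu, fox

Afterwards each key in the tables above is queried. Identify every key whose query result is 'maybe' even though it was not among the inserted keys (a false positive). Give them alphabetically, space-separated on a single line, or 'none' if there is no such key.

Start: bits=0000000
After insert 'dog': sets bits 3 5 -> bits=0001010
After insert 'gnu': sets bits 1 4 -> bits=0101110
After insert 'fox': sets bits 3 5 -> bits=0101110
Not inserted: cat eel elk owl rat — query each against bits=0101110:
query cat: checks bit4=1, bit5=1 (all 1) -> maybe => FALSE POSITIVE
query eel: checks bit0=0, bit4=1 (has a 0) -> no => not a false positive
query elk: checks bit1=1, bit3=1 (all 1) -> maybe => FALSE POSITIVE
query owl: checks bit1=1, bit4=1 (all 1) -> maybe => FALSE POSITIVE
query rat: checks bit3=1 (all 1) -> maybe => FALSE POSITIVE
False positives (alphabetical): cat elk owl rat

Answer: cat elk owl rat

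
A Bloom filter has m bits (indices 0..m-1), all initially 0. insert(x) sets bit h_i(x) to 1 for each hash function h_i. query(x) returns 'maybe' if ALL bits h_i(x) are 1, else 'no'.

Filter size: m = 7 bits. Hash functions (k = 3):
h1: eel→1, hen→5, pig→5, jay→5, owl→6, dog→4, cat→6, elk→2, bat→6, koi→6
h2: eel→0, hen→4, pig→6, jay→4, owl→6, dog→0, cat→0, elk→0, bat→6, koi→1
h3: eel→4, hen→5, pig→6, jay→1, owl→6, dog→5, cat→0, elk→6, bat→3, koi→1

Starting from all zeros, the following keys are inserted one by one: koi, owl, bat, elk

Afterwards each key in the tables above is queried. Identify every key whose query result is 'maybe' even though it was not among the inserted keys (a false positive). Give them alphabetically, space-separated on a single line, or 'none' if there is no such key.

Start: bits=0000000
After insert 'koi': sets bits 1 6 -> bits=0100001
After insert 'owl': sets bits 6 -> bits=0100001
After insert 'bat': sets bits 3 6 -> bits=0101001
After insert 'elk': sets bits 0 2 6 -> bits=1111001
Not inserted: cat dog eel hen jay pig — query each against bits=1111001:
query cat: checks bit0=1, bit6=1 (all 1) -> maybe => FALSE POSITIVE
query dog: checks bit0=1, bit4=0, bit5=0 (has a 0) -> no => not a false positive
query eel: checks bit0=1, bit1=1, bit4=0 (has a 0) -> no => not a false positive
query hen: checks bit4=0, bit5=0 (has a 0) -> no => not a false positive
query jay: checks bit1=1, bit4=0, bit5=0 (has a 0) -> no => not a false positive
query pig: checks bit5=0, bit6=1 (has a 0) -> no => not a false positive
False positives (alphabetical): cat

Answer: cat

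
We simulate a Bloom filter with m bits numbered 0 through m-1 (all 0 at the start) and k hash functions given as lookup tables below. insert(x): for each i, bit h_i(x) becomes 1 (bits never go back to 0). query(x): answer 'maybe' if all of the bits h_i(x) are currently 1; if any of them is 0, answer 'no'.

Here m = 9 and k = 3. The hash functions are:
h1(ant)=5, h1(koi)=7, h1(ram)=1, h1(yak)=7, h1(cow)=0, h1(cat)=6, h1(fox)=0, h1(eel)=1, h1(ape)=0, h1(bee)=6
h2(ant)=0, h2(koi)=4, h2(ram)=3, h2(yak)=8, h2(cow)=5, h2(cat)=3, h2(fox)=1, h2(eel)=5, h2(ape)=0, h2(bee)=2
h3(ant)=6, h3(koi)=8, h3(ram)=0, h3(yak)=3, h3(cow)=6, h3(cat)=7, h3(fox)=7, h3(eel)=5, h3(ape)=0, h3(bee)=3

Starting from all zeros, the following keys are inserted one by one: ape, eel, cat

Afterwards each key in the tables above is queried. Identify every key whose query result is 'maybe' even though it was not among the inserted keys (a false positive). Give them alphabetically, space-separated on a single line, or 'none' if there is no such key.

Start: bits=000000000
After insert 'ape': sets bits 0 -> bits=100000000
After insert 'eel': sets bits 1 5 -> bits=110001000
After insert 'cat': sets bits 3 6 7 -> bits=110101110
Not inserted: ant bee cow fox koi ram yak — query each against bits=110101110:
query ant: checks bit0=1, bit5=1, bit6=1 (all 1) -> maybe => FALSE POSITIVE
query bee: checks bit2=0, bit3=1, bit6=1 (has a 0) -> no => not a false positive
query cow: checks bit0=1, bit5=1, bit6=1 (all 1) -> maybe => FALSE POSITIVE
query fox: checks bit0=1, bit1=1, bit7=1 (all 1) -> maybe => FALSE POSITIVE
query koi: checks bit4=0, bit7=1, bit8=0 (has a 0) -> no => not a false positive
query ram: checks bit0=1, bit1=1, bit3=1 (all 1) -> maybe => FALSE POSITIVE
query yak: checks bit3=1, bit7=1, bit8=0 (has a 0) -> no => not a false positive
False positives (alphabetical): ant cow fox ram

Answer: ant cow fox ram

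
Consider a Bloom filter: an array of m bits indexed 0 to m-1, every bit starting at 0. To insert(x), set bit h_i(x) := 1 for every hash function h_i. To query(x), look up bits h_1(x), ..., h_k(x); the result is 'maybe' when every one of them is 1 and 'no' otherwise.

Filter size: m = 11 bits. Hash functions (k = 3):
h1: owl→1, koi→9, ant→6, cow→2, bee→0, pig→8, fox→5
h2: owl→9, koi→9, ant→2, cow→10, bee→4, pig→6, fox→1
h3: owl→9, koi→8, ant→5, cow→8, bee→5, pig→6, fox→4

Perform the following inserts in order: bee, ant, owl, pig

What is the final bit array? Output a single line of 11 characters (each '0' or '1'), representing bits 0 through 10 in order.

Answer: 11101110110

Derivation:
Start: bits=00000000000
After insert 'bee': sets bits 0 4 5 -> bits=10001100000
After insert 'ant': sets bits 2 5 6 -> bits=10101110000
After insert 'owl': sets bits 1 9 -> bits=11101110010
After insert 'pig': sets bits 6 8 -> bits=11101110110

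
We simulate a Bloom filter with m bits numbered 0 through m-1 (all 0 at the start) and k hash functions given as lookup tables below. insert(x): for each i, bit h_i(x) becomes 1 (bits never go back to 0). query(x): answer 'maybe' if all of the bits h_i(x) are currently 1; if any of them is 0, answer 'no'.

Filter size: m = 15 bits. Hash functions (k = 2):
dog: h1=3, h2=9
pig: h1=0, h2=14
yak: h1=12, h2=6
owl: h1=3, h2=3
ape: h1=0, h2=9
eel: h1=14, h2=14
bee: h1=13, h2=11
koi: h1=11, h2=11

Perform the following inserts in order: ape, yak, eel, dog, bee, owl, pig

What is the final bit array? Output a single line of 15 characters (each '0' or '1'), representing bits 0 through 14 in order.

Start: bits=000000000000000
After insert 'ape': sets bits 0 9 -> bits=100000000100000
After insert 'yak': sets bits 6 12 -> bits=100000100100100
After insert 'eel': sets bits 14 -> bits=100000100100101
After insert 'dog': sets bits 3 9 -> bits=100100100100101
After insert 'bee': sets bits 11 13 -> bits=100100100101111
After insert 'owl': sets bits 3 -> bits=100100100101111
After insert 'pig': sets bits 0 14 -> bits=100100100101111

Answer: 100100100101111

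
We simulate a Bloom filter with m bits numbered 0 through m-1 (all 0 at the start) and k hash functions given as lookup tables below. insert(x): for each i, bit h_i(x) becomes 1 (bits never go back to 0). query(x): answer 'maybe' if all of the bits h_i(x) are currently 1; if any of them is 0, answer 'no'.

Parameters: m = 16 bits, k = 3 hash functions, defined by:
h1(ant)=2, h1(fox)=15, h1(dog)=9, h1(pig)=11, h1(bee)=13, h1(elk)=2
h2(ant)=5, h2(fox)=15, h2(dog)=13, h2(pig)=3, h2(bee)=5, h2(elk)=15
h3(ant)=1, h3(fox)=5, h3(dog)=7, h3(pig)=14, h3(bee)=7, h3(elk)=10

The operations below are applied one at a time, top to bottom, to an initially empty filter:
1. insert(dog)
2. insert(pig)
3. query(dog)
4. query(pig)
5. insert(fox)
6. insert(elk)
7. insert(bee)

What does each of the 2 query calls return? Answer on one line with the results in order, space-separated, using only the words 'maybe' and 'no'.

Answer: maybe maybe

Derivation:
Start: bits=0000000000000000
Op 1: insert dog -> sets bits 7 9 13 -> bits=0000000101000100
Op 2: insert pig -> sets bits 3 11 14 -> bits=0001000101010110
Op 3: query dog -> checks bit7=1, bit9=1, bit13=1 (all 1) -> maybe
Op 4: query pig -> checks bit3=1, bit11=1, bit14=1 (all 1) -> maybe
Op 5: insert fox -> sets bits 5 15 -> bits=0001010101010111
Op 6: insert elk -> sets bits 2 10 15 -> bits=0011010101110111
Op 7: insert bee -> sets bits 5 7 13 -> bits=0011010101110111
Query results in order: maybe maybe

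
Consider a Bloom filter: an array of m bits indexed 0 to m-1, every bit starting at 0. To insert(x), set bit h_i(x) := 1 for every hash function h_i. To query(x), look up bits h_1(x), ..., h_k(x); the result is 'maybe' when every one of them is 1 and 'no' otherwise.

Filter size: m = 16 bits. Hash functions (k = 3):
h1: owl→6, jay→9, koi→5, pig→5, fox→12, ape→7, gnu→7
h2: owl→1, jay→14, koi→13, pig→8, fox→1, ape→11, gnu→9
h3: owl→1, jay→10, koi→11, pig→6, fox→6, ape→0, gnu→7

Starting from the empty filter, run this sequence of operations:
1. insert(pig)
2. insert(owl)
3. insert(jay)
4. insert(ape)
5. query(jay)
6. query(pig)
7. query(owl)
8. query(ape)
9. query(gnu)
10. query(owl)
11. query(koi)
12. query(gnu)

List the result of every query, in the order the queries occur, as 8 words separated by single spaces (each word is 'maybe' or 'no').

Answer: maybe maybe maybe maybe maybe maybe no maybe

Derivation:
Start: bits=0000000000000000
Op 1: insert pig -> sets bits 5 6 8 -> bits=0000011010000000
Op 2: insert owl -> sets bits 1 6 -> bits=0100011010000000
Op 3: insert jay -> sets bits 9 10 14 -> bits=0100011011100010
Op 4: insert ape -> sets bits 0 7 11 -> bits=1100011111110010
Op 5: query jay -> checks bit9=1, bit10=1, bit14=1 (all 1) -> maybe
Op 6: query pig -> checks bit5=1, bit6=1, bit8=1 (all 1) -> maybe
Op 7: query owl -> checks bit1=1, bit6=1 (all 1) -> maybe
Op 8: query ape -> checks bit0=1, bit7=1, bit11=1 (all 1) -> maybe
Op 9: query gnu -> checks bit7=1, bit9=1 (all 1) -> maybe
Op 10: query owl -> checks bit1=1, bit6=1 (all 1) -> maybe
Op 11: query koi -> checks bit5=1, bit11=1, bit13=0 (has a 0) -> no
Op 12: query gnu -> checks bit7=1, bit9=1 (all 1) -> maybe
Query results in order: maybe maybe maybe maybe maybe maybe no maybe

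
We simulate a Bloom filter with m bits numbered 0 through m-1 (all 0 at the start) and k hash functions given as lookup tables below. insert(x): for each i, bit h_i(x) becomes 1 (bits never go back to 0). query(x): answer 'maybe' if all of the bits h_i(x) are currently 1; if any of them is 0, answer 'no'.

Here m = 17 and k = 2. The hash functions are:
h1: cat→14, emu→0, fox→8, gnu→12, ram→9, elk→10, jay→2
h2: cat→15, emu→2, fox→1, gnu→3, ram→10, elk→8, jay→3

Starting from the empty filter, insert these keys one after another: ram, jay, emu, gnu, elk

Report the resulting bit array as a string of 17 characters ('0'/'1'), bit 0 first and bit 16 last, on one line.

Start: bits=00000000000000000
After insert 'ram': sets bits 9 10 -> bits=00000000011000000
After insert 'jay': sets bits 2 3 -> bits=00110000011000000
After insert 'emu': sets bits 0 2 -> bits=10110000011000000
After insert 'gnu': sets bits 3 12 -> bits=10110000011010000
After insert 'elk': sets bits 8 10 -> bits=10110000111010000

Answer: 10110000111010000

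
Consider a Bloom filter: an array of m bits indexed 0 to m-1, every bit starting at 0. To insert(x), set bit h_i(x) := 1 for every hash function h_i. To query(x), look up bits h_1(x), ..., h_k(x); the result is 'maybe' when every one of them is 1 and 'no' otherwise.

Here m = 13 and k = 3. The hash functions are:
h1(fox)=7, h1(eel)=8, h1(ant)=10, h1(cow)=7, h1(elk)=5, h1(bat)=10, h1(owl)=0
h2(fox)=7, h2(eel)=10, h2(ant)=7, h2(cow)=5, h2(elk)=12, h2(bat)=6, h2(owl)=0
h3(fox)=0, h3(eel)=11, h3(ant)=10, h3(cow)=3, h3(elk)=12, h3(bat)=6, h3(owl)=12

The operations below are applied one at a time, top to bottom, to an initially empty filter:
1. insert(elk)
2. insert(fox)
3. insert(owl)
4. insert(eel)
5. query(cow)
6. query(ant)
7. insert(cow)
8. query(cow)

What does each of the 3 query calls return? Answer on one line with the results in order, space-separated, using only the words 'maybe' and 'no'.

Answer: no maybe maybe

Derivation:
Start: bits=0000000000000
Op 1: insert elk -> sets bits 5 12 -> bits=0000010000001
Op 2: insert fox -> sets bits 0 7 -> bits=1000010100001
Op 3: insert owl -> sets bits 0 12 -> bits=1000010100001
Op 4: insert eel -> sets bits 8 10 11 -> bits=1000010110111
Op 5: query cow -> checks bit3=0, bit5=1, bit7=1 (has a 0) -> no
Op 6: query ant -> checks bit7=1, bit10=1 (all 1) -> maybe
Op 7: insert cow -> sets bits 3 5 7 -> bits=1001010110111
Op 8: query cow -> checks bit3=1, bit5=1, bit7=1 (all 1) -> maybe
Query results in order: no maybe maybe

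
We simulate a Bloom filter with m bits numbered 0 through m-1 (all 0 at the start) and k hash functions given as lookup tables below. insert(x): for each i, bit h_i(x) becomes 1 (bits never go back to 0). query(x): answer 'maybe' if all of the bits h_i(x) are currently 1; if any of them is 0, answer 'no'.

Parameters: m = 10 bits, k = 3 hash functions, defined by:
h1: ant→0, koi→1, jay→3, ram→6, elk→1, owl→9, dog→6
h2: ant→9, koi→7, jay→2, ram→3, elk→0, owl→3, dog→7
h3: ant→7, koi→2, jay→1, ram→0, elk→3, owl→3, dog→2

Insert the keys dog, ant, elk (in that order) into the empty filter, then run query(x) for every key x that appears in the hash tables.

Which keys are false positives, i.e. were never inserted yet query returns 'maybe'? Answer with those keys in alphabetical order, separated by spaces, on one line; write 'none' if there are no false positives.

Answer: jay koi owl ram

Derivation:
Start: bits=0000000000
After insert 'dog': sets bits 2 6 7 -> bits=0010001100
After insert 'ant': sets bits 0 7 9 -> bits=1010001101
After insert 'elk': sets bits 0 1 3 -> bits=1111001101
Not inserted: jay koi owl ram — query each against bits=1111001101:
query jay: checks bit1=1, bit2=1, bit3=1 (all 1) -> maybe => FALSE POSITIVE
query koi: checks bit1=1, bit2=1, bit7=1 (all 1) -> maybe => FALSE POSITIVE
query owl: checks bit3=1, bit9=1 (all 1) -> maybe => FALSE POSITIVE
query ram: checks bit0=1, bit3=1, bit6=1 (all 1) -> maybe => FALSE POSITIVE
False positives (alphabetical): jay koi owl ram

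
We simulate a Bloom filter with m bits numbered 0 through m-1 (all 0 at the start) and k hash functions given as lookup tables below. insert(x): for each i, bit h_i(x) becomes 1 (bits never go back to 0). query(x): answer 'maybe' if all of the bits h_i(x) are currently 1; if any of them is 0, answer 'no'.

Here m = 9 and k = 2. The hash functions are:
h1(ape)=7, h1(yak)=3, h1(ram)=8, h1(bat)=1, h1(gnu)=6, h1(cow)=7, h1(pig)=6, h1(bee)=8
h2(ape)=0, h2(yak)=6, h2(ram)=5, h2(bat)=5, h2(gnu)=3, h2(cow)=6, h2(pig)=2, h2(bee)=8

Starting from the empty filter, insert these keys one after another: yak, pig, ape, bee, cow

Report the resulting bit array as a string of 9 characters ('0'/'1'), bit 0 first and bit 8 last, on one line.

Start: bits=000000000
After insert 'yak': sets bits 3 6 -> bits=000100100
After insert 'pig': sets bits 2 6 -> bits=001100100
After insert 'ape': sets bits 0 7 -> bits=101100110
After insert 'bee': sets bits 8 -> bits=101100111
After insert 'cow': sets bits 6 7 -> bits=101100111

Answer: 101100111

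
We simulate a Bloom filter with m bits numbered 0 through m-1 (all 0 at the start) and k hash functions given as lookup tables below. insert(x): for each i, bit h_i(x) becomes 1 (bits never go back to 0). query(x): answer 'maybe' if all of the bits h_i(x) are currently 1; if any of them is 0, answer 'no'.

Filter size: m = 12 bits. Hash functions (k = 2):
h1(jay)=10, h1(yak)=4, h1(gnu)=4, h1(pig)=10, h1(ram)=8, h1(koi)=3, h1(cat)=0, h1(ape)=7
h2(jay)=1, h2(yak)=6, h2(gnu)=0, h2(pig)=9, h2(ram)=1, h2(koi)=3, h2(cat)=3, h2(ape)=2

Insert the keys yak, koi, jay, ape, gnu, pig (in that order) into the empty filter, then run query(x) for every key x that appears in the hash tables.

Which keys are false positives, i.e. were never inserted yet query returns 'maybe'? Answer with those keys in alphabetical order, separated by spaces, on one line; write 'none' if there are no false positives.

Answer: cat

Derivation:
Start: bits=000000000000
After insert 'yak': sets bits 4 6 -> bits=000010100000
After insert 'koi': sets bits 3 -> bits=000110100000
After insert 'jay': sets bits 1 10 -> bits=010110100010
After insert 'ape': sets bits 2 7 -> bits=011110110010
After insert 'gnu': sets bits 0 4 -> bits=111110110010
After insert 'pig': sets bits 9 10 -> bits=111110110110
Not inserted: cat ram — query each against bits=111110110110:
query cat: checks bit0=1, bit3=1 (all 1) -> maybe => FALSE POSITIVE
query ram: checks bit1=1, bit8=0 (has a 0) -> no => not a false positive
False positives (alphabetical): cat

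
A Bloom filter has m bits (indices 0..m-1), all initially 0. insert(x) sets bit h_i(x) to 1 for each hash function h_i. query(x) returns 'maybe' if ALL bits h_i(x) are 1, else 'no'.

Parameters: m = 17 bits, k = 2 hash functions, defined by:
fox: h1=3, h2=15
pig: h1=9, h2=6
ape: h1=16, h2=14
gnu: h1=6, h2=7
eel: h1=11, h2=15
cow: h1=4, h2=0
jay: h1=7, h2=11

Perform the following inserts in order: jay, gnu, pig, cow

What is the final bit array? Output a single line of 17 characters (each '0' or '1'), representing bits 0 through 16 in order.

Answer: 10001011010100000

Derivation:
Start: bits=00000000000000000
After insert 'jay': sets bits 7 11 -> bits=00000001000100000
After insert 'gnu': sets bits 6 7 -> bits=00000011000100000
After insert 'pig': sets bits 6 9 -> bits=00000011010100000
After insert 'cow': sets bits 0 4 -> bits=10001011010100000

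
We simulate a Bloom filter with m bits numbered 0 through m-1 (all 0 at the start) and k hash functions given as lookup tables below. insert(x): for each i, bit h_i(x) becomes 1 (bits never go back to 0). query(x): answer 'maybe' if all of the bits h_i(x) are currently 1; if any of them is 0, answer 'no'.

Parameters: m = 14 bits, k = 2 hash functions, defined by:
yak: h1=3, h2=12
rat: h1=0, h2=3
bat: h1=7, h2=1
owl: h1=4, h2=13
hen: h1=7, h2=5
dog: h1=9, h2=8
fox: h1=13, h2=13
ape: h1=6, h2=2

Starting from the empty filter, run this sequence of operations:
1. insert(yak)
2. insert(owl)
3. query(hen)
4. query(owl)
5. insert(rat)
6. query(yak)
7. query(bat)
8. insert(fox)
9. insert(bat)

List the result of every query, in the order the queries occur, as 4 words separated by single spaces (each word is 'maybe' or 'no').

Start: bits=00000000000000
Op 1: insert yak -> sets bits 3 12 -> bits=00010000000010
Op 2: insert owl -> sets bits 4 13 -> bits=00011000000011
Op 3: query hen -> checks bit5=0, bit7=0 (has a 0) -> no
Op 4: query owl -> checks bit4=1, bit13=1 (all 1) -> maybe
Op 5: insert rat -> sets bits 0 3 -> bits=10011000000011
Op 6: query yak -> checks bit3=1, bit12=1 (all 1) -> maybe
Op 7: query bat -> checks bit1=0, bit7=0 (has a 0) -> no
Op 8: insert fox -> sets bits 13 -> bits=10011000000011
Op 9: insert bat -> sets bits 1 7 -> bits=11011001000011
Query results in order: no maybe maybe no

Answer: no maybe maybe no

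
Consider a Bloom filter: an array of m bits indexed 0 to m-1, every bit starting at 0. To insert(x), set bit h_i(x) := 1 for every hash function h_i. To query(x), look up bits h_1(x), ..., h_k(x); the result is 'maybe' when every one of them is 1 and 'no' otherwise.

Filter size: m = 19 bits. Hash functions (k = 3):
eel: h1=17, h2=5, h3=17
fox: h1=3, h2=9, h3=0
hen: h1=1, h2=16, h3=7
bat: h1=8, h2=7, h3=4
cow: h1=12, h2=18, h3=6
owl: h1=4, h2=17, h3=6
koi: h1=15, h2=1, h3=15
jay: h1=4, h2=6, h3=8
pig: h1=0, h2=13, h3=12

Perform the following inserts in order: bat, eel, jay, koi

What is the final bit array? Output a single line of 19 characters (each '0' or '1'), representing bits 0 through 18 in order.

Answer: 0100111110000001010

Derivation:
Start: bits=0000000000000000000
After insert 'bat': sets bits 4 7 8 -> bits=0000100110000000000
After insert 'eel': sets bits 5 17 -> bits=0000110110000000010
After insert 'jay': sets bits 4 6 8 -> bits=0000111110000000010
After insert 'koi': sets bits 1 15 -> bits=0100111110000001010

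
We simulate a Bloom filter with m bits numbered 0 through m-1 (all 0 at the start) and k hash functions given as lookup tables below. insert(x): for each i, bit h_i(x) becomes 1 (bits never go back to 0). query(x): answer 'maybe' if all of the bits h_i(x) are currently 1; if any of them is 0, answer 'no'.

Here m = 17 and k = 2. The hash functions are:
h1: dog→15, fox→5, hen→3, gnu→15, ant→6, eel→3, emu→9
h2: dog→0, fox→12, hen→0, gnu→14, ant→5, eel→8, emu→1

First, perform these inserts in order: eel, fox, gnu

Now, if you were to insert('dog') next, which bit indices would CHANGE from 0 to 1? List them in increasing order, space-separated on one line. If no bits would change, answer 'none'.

Start: bits=00000000000000000
After insert 'eel': sets bits 3 8 -> bits=00010000100000000
After insert 'fox': sets bits 5 12 -> bits=00010100100010000
After insert 'gnu': sets bits 14 15 -> bits=00010100100010110
insert 'dog' would touch bits 0 15; currently bit0=0, bit15=1
Bits that are 0 among those (would change 0->1): 0

Answer: 0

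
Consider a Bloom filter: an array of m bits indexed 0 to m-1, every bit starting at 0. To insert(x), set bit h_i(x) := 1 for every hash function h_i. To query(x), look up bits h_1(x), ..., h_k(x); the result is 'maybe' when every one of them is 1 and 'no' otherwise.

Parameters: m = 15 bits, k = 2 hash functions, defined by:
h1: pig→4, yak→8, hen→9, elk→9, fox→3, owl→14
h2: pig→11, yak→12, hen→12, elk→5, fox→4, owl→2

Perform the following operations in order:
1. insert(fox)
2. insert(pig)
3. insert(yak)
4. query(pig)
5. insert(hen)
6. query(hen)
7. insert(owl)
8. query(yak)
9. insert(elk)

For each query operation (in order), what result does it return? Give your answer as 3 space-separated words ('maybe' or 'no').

Start: bits=000000000000000
Op 1: insert fox -> sets bits 3 4 -> bits=000110000000000
Op 2: insert pig -> sets bits 4 11 -> bits=000110000001000
Op 3: insert yak -> sets bits 8 12 -> bits=000110001001100
Op 4: query pig -> checks bit4=1, bit11=1 (all 1) -> maybe
Op 5: insert hen -> sets bits 9 12 -> bits=000110001101100
Op 6: query hen -> checks bit9=1, bit12=1 (all 1) -> maybe
Op 7: insert owl -> sets bits 2 14 -> bits=001110001101101
Op 8: query yak -> checks bit8=1, bit12=1 (all 1) -> maybe
Op 9: insert elk -> sets bits 5 9 -> bits=001111001101101
Query results in order: maybe maybe maybe

Answer: maybe maybe maybe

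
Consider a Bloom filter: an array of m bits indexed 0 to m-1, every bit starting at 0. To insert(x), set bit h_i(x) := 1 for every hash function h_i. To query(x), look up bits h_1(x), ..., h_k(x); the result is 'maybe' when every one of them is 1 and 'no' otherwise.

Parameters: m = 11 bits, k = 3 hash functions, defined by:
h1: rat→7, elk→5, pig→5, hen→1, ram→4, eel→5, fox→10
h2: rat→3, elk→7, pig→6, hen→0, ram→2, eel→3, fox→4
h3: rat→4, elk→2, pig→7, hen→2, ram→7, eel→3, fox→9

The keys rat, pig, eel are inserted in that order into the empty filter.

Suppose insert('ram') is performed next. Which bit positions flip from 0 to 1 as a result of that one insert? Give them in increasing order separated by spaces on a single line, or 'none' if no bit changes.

Answer: 2

Derivation:
Start: bits=00000000000
After insert 'rat': sets bits 3 4 7 -> bits=00011001000
After insert 'pig': sets bits 5 6 7 -> bits=00011111000
After insert 'eel': sets bits 3 5 -> bits=00011111000
insert 'ram' would touch bits 2 4 7; currently bit2=0, bit4=1, bit7=1
Bits that are 0 among those (would change 0->1): 2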